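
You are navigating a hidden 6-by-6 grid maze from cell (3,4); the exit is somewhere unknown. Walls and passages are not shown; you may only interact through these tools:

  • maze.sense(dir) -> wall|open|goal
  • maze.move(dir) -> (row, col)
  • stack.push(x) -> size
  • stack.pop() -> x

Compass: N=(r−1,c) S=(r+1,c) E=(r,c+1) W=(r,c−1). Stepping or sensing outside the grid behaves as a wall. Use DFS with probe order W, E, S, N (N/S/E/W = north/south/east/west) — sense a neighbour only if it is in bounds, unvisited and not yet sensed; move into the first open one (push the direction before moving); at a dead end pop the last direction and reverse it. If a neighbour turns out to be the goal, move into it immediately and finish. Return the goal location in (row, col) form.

CALL maze.sense[dir=west]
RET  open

CALL stack.push[x=west]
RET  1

CALL maze.move[dir=west]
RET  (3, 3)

CALL maze.sense[dir=west]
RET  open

CALL stack.push[x=west]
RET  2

CALL maze.move[dir=west]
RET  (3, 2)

CALL maze.sense[dir=west]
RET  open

CALL stack.push[x=west]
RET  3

CALL maze.move[dir=west]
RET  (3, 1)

CALL maze.sense[dir=west]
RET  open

CALL stack.push[x=west]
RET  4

CALL maze.move[dir=west]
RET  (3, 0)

CALL maze.sense[dir=south]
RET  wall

CALL maze.sense[dir=north]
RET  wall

CALL stack.pop[]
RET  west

CALL maze.move[dir=east]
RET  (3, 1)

CALL maze.sense[dir=south]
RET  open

CALL stack.push[x=south]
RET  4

CALL maze.move[dir=south]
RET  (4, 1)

CALL maze.sense[dir=east]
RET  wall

CALL maze.sense[dir=south]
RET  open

CALL stack.push[x=south]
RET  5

CALL maze.move[dir=south]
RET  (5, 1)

CALL maze.sense[dir=west]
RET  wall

CALL maze.sense[dir=east]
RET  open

CALL stack.push[x=east]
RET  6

CALL maze.move[dir=east]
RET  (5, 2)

CALL maze.sense[dir=east]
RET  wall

CALL stack.pop[]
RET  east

CALL maze.move[dir=west]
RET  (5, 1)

CALL stack.pop[]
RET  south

CALL maze.move[dir=north]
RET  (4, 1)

CALL stack.pop[]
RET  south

CALL maze.move[dir=north]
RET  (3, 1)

CALL maze.sense[dir=north]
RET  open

CALL stack.push[x=north]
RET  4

CALL maze.move[dir=north]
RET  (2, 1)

CALL maze.sense[dir=east]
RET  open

CALL stack.push[x=east]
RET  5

CALL maze.move[dir=east]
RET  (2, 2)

CALL maze.sense[dir=east]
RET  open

CALL stack.push[x=east]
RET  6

CALL maze.move[dir=east]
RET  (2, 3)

CALL maze.sense[dir=east]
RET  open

CALL stack.push[x=east]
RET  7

CALL maze.move[dir=east]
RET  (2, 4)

CALL maze.sense[dir=east]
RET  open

CALL stack.push[x=east]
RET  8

CALL maze.move[dir=east]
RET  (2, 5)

CALL maze.sense[dir=south]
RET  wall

CALL maze.sense[dir=north]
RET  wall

CALL stack.pop[]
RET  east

CALL maze.move[dir=west]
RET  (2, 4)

CALL maze.sense[dir=north]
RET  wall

CALL stack.pop[]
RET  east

CALL maze.move[dir=west]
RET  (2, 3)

CALL maze.sense[dir=north]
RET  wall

CALL stack.pop[]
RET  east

CALL maze.move[dir=west]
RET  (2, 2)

CALL maze.sense[dir=north]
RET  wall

CALL stack.pop[]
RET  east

CALL maze.move[dir=west]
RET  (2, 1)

CALL maze.sense[dir=north]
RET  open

CALL stack.push[x=north]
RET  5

CALL maze.move[dir=north]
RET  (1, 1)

CALL maze.sense[dir=west]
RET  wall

CALL maze.sense[dir=north]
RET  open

CALL stack.push[x=north]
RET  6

CALL maze.move[dir=north]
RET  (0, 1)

CALL maze.sense[dir=west]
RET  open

CALL stack.push[x=west]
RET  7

CALL maze.move[dir=west]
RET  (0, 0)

CALL stack.pop[]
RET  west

CALL maze.move[dir=east]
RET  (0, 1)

CALL maze.sense[dir=east]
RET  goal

CALL maze.move[dir=east]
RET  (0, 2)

Answer: (0, 2)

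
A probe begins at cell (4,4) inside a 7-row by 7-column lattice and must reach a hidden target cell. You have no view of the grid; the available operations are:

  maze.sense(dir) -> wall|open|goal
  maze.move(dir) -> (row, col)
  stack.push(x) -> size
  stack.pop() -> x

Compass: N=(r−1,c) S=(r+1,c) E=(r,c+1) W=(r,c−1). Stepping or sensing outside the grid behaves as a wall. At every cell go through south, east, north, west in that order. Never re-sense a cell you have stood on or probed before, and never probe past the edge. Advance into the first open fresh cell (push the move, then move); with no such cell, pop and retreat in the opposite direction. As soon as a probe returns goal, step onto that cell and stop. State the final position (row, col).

Action: sense[dir→south]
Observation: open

Action: push[x→south]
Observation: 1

Action: move[dir→south]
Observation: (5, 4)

Action: sense[dir→south]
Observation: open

Action: push[x→south]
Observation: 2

Action: move[dir→south]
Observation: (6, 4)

Action: sense[dir→east]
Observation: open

Action: push[x→east]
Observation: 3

Action: move[dir→east]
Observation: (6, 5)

Action: sense[dir→east]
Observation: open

Action: push[x→east]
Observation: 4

Action: move[dir→east]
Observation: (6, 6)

Action: sense[dir→north]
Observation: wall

Action: pop[]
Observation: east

Action: move[dir→west]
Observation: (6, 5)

Action: sense[dir→north]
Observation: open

Action: push[x→north]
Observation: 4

Action: move[dir→north]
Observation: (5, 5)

Action: sense[dir→north]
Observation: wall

Action: pop[]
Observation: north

Action: move[dir→south]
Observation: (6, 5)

Action: pop[]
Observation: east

Action: move[dir→west]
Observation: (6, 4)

Action: sense[dir→west]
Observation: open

Action: push[x→west]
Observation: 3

Action: move[dir→west]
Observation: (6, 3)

Action: sense[dir→north]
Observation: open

Action: push[x→north]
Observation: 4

Action: move[dir→north]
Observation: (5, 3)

Action: sense[dir→north]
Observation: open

Action: push[x→north]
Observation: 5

Action: move[dir→north]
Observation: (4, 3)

Action: sense[dir→north]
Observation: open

Action: push[x→north]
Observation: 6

Action: move[dir→north]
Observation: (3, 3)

Action: sense[dir→east]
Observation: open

Action: push[x→east]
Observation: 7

Action: move[dir→east]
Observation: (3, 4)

Action: sense[dir→east]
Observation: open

Action: push[x→east]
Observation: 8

Action: move[dir→east]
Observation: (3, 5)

Action: sense[dir→east]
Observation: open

Action: push[x→east]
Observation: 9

Action: move[dir→east]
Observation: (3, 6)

Action: sense[dir→south]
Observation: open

Action: push[x→south]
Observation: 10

Action: move[dir→south]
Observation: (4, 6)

Action: pop[]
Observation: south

Action: move[dir→north]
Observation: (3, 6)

Action: sense[dir→north]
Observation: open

Action: push[x→north]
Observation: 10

Action: move[dir→north]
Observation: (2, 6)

Action: sense[dir→north]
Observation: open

Action: push[x→north]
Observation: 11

Action: move[dir→north]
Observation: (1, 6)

Action: sense[dir→north]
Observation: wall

Action: sense[dir→west]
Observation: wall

Action: pop[]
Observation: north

Action: move[dir→south]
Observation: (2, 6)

Action: sense[dir→west]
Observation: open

Action: push[x→west]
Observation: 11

Action: move[dir→west]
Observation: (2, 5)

Action: sense[dir→west]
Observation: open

Action: push[x→west]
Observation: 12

Action: move[dir→west]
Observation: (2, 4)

Action: sense[dir→north]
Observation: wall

Action: sense[dir→west]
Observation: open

Action: push[x→west]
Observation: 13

Action: move[dir→west]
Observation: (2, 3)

Action: sense[dir→north]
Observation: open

Action: push[x→north]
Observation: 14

Action: move[dir→north]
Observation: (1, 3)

Action: sense[dir→north]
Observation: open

Action: push[x→north]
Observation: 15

Action: move[dir→north]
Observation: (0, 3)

Action: sense[dir→east]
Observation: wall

Action: sense[dir→west]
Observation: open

Action: push[x→west]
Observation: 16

Action: move[dir→west]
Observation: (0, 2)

Action: sense[dir→south]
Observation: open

Action: push[x→south]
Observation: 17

Action: move[dir→south]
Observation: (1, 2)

Action: sense[dir→south]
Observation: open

Action: push[x→south]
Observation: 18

Action: move[dir→south]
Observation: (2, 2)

Action: sense[dir→south]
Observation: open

Action: push[x→south]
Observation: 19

Action: move[dir→south]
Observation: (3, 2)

Action: sense[dir→south]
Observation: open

Action: push[x→south]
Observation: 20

Action: move[dir→south]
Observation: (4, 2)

Action: sense[dir→south]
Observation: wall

Action: sense[dir→west]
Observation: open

Action: push[x→west]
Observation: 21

Action: move[dir→west]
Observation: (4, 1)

Action: sense[dir→south]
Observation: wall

Action: sense[dir→north]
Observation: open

Action: push[x→north]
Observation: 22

Action: move[dir→north]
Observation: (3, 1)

Action: sense[dir→north]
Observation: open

Action: push[x→north]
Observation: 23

Action: move[dir→north]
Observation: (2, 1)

Action: sense[dir→north]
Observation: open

Action: push[x→north]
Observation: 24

Action: move[dir→north]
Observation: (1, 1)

Action: sense[dir→north]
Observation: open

Action: push[x→north]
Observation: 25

Action: move[dir→north]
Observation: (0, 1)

Action: sense[dir→west]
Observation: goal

Action: move[dir→west]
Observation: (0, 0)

Answer: (0, 0)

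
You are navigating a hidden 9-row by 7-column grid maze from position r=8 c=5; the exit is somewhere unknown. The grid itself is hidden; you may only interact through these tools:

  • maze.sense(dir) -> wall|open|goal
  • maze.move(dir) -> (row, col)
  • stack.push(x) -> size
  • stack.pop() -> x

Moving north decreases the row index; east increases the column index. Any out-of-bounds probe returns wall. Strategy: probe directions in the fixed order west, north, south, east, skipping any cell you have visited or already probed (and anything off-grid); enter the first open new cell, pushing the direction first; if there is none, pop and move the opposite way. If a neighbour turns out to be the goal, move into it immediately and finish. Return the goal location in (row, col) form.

Then sense with dir→west, → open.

Using push with x→west, → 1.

Invoking move with dir→west, yielding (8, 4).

Next I call sense with dir→west, and see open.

I try push with x→west, and see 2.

I try move with dir→west, yielding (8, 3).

I run sense with dir→west, → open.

I try push with x→west, and observe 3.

Invoking move with dir→west, and get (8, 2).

I call sense with dir→west, and observe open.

I invoke push with x→west, giving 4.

I try move with dir→west, — result: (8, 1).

I use sense with dir→west, — result: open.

Then push with x→west, → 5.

Calling move with dir→west, → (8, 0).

Now I run sense with dir→north, : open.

Using push with x→north, and see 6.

I invoke move with dir→north, and see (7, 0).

Using sense with dir→north, giving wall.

Next I call sense with dir→east, and observe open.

Using push with x→east, and observe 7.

Invoking move with dir→east, — result: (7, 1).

I use sense with dir→north, → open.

Now I run push with x→north, : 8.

I use move with dir→north, giving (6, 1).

I try sense with dir→north, yielding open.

Next I call push with x→north, : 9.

I call move with dir→north, : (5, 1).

I use sense with dir→west, yielding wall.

I run sense with dir→north, yielding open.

Next I call push with x→north, and see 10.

I try move with dir→north, and see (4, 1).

Using sense with dir→west, — result: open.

I use push with x→west, yielding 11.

Invoking move with dir→west, and observe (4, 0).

Then sense with dir→north, → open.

I run push with x→north, which returns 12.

Then move with dir→north, and see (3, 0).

I try sense with dir→north, which returns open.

I call push with x→north, and observe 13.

Invoking move with dir→north, : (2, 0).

I call sense with dir→north, and see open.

I call push with x→north, and see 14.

Calling move with dir→north, — result: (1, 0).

I invoke sense with dir→north, and get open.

Calling push with x→north, : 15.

I try move with dir→north, and get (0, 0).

I invoke sense with dir→east, and observe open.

I call push with x→east, and see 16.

Now I run move with dir→east, and see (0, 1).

Then sense with dir→south, and get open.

I use push with x→south, yielding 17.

Calling move with dir→south, — result: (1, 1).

I try sense with dir→south, : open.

I run push with x→south, — result: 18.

Then move with dir→south, and get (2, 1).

I invoke sense with dir→south, and see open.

I try push with x→south, : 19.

Calling move with dir→south, and observe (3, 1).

Then sense with dir→east, which returns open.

I try push with x→east, : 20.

I run move with dir→east, — result: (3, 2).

I call sense with dir→north, giving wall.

I use sense with dir→south, giving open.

Using push with x→south, giving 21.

I try move with dir→south, giving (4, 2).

I invoke sense with dir→south, → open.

Invoking push with x→south, giving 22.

I invoke move with dir→south, and see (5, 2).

Using sense with dir→south, giving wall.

Then sense with dir→east, : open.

I invoke push with x→east, and get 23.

Next I call move with dir→east, — result: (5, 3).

I try sense with dir→north, — result: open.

Using push with x→north, : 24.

Using move with dir→north, : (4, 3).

Using sense with dir→north, and observe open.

Invoking push with x→north, and observe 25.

I invoke move with dir→north, and observe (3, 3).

I call sense with dir→north, and observe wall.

I use sense with dir→east, : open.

I use push with x→east, and get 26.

I try move with dir→east, : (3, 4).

Calling sense with dir→north, and get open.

I call push with x→north, — result: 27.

Now I run move with dir→north, and observe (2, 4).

Calling sense with dir→north, yielding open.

I try push with x→north, which returns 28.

Using move with dir→north, → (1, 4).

Next I call sense with dir→west, → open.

Invoking push with x→west, yielding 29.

I invoke move with dir→west, yielding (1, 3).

I invoke sense with dir→west, and see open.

Now I run push with x→west, → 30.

I invoke move with dir→west, and get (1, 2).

Using sense with dir→north, and see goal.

Now I run move with dir→north, : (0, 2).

Answer: (0, 2)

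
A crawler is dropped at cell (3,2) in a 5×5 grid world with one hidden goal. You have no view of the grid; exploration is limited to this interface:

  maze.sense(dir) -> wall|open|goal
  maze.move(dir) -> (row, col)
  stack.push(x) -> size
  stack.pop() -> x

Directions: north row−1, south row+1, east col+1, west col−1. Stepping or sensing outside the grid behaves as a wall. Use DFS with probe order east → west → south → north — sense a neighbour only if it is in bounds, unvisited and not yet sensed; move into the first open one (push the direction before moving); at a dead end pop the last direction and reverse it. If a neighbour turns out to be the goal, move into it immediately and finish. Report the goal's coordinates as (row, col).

==> sense(dir→east)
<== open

==> push(x→east)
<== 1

==> move(dir→east)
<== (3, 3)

==> sense(dir→east)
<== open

==> push(x→east)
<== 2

==> move(dir→east)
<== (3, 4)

==> sense(dir→south)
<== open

==> push(x→south)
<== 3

==> move(dir→south)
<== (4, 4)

==> sense(dir→west)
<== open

==> push(x→west)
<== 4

==> move(dir→west)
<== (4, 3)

==> sense(dir→west)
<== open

==> push(x→west)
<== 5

==> move(dir→west)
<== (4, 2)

==> sense(dir→west)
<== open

==> push(x→west)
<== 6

==> move(dir→west)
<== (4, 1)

==> sense(dir→west)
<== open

==> push(x→west)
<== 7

==> move(dir→west)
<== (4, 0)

==> sense(dir→north)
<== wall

==> pop()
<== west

==> move(dir→east)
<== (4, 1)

==> sense(dir→north)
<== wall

==> pop()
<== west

==> move(dir→east)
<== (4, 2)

==> pop()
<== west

==> move(dir→east)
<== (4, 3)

==> pop()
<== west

==> move(dir→east)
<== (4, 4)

==> pop()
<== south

==> move(dir→north)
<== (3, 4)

==> sense(dir→north)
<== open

==> push(x→north)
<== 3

==> move(dir→north)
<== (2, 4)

==> sense(dir→west)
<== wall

==> sense(dir→north)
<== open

==> push(x→north)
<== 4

==> move(dir→north)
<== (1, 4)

==> sense(dir→west)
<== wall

==> sense(dir→north)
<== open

==> push(x→north)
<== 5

==> move(dir→north)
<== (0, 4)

==> sense(dir→west)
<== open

==> push(x→west)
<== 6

==> move(dir→west)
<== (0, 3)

==> sense(dir→west)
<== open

==> push(x→west)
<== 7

==> move(dir→west)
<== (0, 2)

==> sense(dir→west)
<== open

==> push(x→west)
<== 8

==> move(dir→west)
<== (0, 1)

==> sense(dir→west)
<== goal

==> move(dir→west)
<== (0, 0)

Answer: (0, 0)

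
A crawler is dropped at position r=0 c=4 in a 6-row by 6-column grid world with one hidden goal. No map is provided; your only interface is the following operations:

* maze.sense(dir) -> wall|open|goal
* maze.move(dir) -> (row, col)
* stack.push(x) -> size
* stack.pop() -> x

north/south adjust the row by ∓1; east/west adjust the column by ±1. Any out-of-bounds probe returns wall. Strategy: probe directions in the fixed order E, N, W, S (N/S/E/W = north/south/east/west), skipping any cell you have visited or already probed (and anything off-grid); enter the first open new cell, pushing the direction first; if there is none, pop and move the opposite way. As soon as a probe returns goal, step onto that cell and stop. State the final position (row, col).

Action: sense[dir: east]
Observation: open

Action: push[x: east]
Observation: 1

Action: move[dir: east]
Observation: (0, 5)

Action: sense[dir: south]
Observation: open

Action: push[x: south]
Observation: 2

Action: move[dir: south]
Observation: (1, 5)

Action: sense[dir: west]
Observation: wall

Action: sense[dir: south]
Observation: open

Action: push[x: south]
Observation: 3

Action: move[dir: south]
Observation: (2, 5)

Action: sense[dir: west]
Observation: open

Action: push[x: west]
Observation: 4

Action: move[dir: west]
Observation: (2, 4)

Action: sense[dir: west]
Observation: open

Action: push[x: west]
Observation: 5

Action: move[dir: west]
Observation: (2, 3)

Action: sense[dir: north]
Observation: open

Action: push[x: north]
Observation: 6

Action: move[dir: north]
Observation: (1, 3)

Action: sense[dir: north]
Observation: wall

Action: sense[dir: west]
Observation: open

Action: push[x: west]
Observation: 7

Action: move[dir: west]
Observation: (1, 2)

Action: sense[dir: north]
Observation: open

Action: push[x: north]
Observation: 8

Action: move[dir: north]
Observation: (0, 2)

Action: sense[dir: west]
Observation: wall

Action: pop[]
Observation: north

Action: move[dir: south]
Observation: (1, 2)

Action: sense[dir: west]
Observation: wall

Action: sense[dir: south]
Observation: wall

Action: pop[]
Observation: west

Action: move[dir: east]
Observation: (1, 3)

Action: pop[]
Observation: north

Action: move[dir: south]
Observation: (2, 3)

Action: sense[dir: south]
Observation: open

Action: push[x: south]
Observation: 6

Action: move[dir: south]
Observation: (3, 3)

Action: sense[dir: east]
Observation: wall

Action: sense[dir: west]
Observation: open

Action: push[x: west]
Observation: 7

Action: move[dir: west]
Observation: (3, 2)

Action: sense[dir: west]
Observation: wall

Action: sense[dir: south]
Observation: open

Action: push[x: south]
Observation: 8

Action: move[dir: south]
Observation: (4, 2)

Action: sense[dir: east]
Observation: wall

Action: sense[dir: west]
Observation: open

Action: push[x: west]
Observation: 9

Action: move[dir: west]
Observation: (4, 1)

Action: sense[dir: west]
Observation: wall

Action: sense[dir: south]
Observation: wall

Action: pop[]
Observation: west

Action: move[dir: east]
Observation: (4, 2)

Action: sense[dir: south]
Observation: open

Action: push[x: south]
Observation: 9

Action: move[dir: south]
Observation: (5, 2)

Action: sense[dir: east]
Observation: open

Action: push[x: east]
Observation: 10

Action: move[dir: east]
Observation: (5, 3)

Action: sense[dir: east]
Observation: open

Action: push[x: east]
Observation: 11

Action: move[dir: east]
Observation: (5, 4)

Action: sense[dir: east]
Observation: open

Action: push[x: east]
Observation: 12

Action: move[dir: east]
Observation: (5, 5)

Action: sense[dir: north]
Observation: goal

Action: move[dir: north]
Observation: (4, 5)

Answer: (4, 5)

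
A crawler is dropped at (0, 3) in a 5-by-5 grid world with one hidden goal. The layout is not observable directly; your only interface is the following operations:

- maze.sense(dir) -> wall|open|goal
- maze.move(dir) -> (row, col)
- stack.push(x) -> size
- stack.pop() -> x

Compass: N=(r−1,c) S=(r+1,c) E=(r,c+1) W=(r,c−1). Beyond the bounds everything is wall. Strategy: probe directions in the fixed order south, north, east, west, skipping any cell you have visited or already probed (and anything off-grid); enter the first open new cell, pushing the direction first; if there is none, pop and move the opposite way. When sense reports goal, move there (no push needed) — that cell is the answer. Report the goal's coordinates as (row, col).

[in] maze.sense south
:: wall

[in] maze.sense east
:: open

[in] stack.push east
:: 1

[in] maze.move east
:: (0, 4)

[in] maze.sense south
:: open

[in] stack.push south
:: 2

[in] maze.move south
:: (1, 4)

[in] maze.sense south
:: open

[in] stack.push south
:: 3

[in] maze.move south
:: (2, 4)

[in] maze.sense south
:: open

[in] stack.push south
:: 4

[in] maze.move south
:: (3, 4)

[in] maze.sense south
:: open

[in] stack.push south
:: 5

[in] maze.move south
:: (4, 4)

[in] maze.sense west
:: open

[in] stack.push west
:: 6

[in] maze.move west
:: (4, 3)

[in] maze.sense north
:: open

[in] stack.push north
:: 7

[in] maze.move north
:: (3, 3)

[in] maze.sense north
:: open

[in] stack.push north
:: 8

[in] maze.move north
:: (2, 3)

[in] maze.sense west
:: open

[in] stack.push west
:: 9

[in] maze.move west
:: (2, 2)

[in] maze.sense south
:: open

[in] stack.push south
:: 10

[in] maze.move south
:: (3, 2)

[in] maze.sense south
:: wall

[in] maze.sense west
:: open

[in] stack.push west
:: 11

[in] maze.move west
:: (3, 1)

[in] maze.sense south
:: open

[in] stack.push south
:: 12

[in] maze.move south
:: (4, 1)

[in] maze.sense west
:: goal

[in] maze.move west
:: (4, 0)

Answer: (4, 0)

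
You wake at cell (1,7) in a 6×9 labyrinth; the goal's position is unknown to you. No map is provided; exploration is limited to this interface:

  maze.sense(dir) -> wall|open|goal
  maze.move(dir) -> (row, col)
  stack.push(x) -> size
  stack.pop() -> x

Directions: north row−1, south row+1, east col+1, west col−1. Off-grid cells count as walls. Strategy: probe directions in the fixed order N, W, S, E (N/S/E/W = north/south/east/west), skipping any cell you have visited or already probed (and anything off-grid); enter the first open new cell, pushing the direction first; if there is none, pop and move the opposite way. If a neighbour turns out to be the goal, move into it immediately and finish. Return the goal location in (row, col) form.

→ maze.sense(dir=north)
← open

→ stack.push(x=north)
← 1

→ maze.move(dir=north)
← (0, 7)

→ maze.sense(dir=west)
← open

→ stack.push(x=west)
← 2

→ maze.move(dir=west)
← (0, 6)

→ maze.sense(dir=west)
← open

→ stack.push(x=west)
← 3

→ maze.move(dir=west)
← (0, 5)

→ maze.sense(dir=west)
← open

→ stack.push(x=west)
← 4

→ maze.move(dir=west)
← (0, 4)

→ maze.sense(dir=west)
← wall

→ maze.sense(dir=south)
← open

→ stack.push(x=south)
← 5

→ maze.move(dir=south)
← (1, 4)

→ maze.sense(dir=west)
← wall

→ maze.sense(dir=south)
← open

→ stack.push(x=south)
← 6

→ maze.move(dir=south)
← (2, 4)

→ maze.sense(dir=west)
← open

→ stack.push(x=west)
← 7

→ maze.move(dir=west)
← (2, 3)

→ maze.sense(dir=west)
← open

→ stack.push(x=west)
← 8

→ maze.move(dir=west)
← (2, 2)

→ maze.sense(dir=north)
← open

→ stack.push(x=north)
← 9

→ maze.move(dir=north)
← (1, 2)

→ maze.sense(dir=north)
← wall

→ maze.sense(dir=west)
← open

→ stack.push(x=west)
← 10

→ maze.move(dir=west)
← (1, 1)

→ maze.sense(dir=north)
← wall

→ maze.sense(dir=west)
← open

→ stack.push(x=west)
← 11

→ maze.move(dir=west)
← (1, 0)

→ maze.sense(dir=north)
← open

→ stack.push(x=north)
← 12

→ maze.move(dir=north)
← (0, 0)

→ stack.pop()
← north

→ maze.move(dir=south)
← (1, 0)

→ maze.sense(dir=south)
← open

→ stack.push(x=south)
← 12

→ maze.move(dir=south)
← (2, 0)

→ maze.sense(dir=south)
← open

→ stack.push(x=south)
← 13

→ maze.move(dir=south)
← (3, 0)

→ maze.sense(dir=south)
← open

→ stack.push(x=south)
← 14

→ maze.move(dir=south)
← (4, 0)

→ maze.sense(dir=south)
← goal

→ maze.move(dir=south)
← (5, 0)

Answer: (5, 0)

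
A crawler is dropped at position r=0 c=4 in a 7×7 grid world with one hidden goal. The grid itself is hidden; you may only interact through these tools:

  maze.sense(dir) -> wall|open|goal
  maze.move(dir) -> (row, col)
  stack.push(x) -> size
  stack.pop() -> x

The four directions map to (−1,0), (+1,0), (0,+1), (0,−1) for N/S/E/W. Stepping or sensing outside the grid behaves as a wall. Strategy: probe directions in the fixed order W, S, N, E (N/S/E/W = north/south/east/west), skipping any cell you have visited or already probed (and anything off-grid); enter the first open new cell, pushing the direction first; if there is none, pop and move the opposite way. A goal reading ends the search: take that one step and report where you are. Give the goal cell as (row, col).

Do: sense[dir=west]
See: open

Do: push[x=west]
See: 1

Do: move[dir=west]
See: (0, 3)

Do: sense[dir=west]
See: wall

Do: sense[dir=south]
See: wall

Do: pop[]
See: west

Do: move[dir=east]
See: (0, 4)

Do: sense[dir=south]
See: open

Do: push[x=south]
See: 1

Do: move[dir=south]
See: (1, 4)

Do: sense[dir=south]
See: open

Do: push[x=south]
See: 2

Do: move[dir=south]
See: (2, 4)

Do: sense[dir=west]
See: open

Do: push[x=west]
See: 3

Do: move[dir=west]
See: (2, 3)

Do: sense[dir=west]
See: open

Do: push[x=west]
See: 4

Do: move[dir=west]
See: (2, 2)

Do: sense[dir=west]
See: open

Do: push[x=west]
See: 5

Do: move[dir=west]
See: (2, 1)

Do: sense[dir=west]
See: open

Do: push[x=west]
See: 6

Do: move[dir=west]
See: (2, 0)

Do: sense[dir=south]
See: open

Do: push[x=south]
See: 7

Do: move[dir=south]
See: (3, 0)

Do: sense[dir=south]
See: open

Do: push[x=south]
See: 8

Do: move[dir=south]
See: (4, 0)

Do: sense[dir=south]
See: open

Do: push[x=south]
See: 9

Do: move[dir=south]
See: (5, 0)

Do: sense[dir=south]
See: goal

Do: move[dir=south]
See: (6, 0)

Answer: (6, 0)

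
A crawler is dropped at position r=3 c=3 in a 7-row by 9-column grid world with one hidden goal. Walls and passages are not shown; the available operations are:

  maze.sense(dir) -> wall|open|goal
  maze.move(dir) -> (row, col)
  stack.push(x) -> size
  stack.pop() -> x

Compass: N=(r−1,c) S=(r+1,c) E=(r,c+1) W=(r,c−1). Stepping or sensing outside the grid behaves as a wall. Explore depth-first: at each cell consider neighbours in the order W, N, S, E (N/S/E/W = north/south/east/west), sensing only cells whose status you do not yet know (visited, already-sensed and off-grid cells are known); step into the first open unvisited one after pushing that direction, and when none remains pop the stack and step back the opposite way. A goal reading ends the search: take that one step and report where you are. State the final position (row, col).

·→ sense(dir=west)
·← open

·→ push(x=west)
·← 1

·→ move(dir=west)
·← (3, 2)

·→ sense(dir=west)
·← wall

·→ sense(dir=north)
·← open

·→ push(x=north)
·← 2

·→ move(dir=north)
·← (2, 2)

·→ sense(dir=west)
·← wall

·→ sense(dir=north)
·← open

·→ push(x=north)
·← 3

·→ move(dir=north)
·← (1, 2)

·→ sense(dir=west)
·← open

·→ push(x=west)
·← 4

·→ move(dir=west)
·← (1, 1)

·→ sense(dir=west)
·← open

·→ push(x=west)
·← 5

·→ move(dir=west)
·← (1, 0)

·→ sense(dir=north)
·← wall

·→ sense(dir=south)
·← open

·→ push(x=south)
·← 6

·→ move(dir=south)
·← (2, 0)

·→ sense(dir=south)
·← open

·→ push(x=south)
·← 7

·→ move(dir=south)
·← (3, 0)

·→ sense(dir=south)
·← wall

·→ pop()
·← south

·→ move(dir=north)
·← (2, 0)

·→ pop()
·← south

·→ move(dir=north)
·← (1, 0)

·→ pop()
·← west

·→ move(dir=east)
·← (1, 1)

·→ sense(dir=north)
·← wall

·→ pop()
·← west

·→ move(dir=east)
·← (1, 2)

·→ sense(dir=north)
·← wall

·→ sense(dir=east)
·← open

·→ push(x=east)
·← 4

·→ move(dir=east)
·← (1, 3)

·→ sense(dir=north)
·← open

·→ push(x=north)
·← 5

·→ move(dir=north)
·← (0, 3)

·→ sense(dir=east)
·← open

·→ push(x=east)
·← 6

·→ move(dir=east)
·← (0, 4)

·→ sense(dir=south)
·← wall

·→ sense(dir=east)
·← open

·→ push(x=east)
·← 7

·→ move(dir=east)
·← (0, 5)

·→ sense(dir=south)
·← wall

·→ sense(dir=east)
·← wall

·→ pop()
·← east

·→ move(dir=west)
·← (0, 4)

·→ pop()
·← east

·→ move(dir=west)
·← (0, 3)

·→ pop()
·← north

·→ move(dir=south)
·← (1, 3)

·→ sense(dir=south)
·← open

·→ push(x=south)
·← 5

·→ move(dir=south)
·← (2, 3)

·→ sense(dir=east)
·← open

·→ push(x=east)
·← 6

·→ move(dir=east)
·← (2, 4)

·→ sense(dir=south)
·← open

·→ push(x=south)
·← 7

·→ move(dir=south)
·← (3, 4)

·→ sense(dir=south)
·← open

·→ push(x=south)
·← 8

·→ move(dir=south)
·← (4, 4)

·→ sense(dir=west)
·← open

·→ push(x=west)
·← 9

·→ move(dir=west)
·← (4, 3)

·→ sense(dir=west)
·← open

·→ push(x=west)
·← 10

·→ move(dir=west)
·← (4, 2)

·→ sense(dir=west)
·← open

·→ push(x=west)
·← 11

·→ move(dir=west)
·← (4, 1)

·→ sense(dir=south)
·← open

·→ push(x=south)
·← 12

·→ move(dir=south)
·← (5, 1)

·→ sense(dir=west)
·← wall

·→ sense(dir=south)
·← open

·→ push(x=south)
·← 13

·→ move(dir=south)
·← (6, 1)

·→ sense(dir=west)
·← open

·→ push(x=west)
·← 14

·→ move(dir=west)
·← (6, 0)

·→ pop()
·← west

·→ move(dir=east)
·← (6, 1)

·→ sense(dir=east)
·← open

·→ push(x=east)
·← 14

·→ move(dir=east)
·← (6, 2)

·→ sense(dir=north)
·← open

·→ push(x=north)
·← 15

·→ move(dir=north)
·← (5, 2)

·→ sense(dir=east)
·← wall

·→ pop()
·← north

·→ move(dir=south)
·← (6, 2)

·→ sense(dir=east)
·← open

·→ push(x=east)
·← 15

·→ move(dir=east)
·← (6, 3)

·→ sense(dir=east)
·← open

·→ push(x=east)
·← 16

·→ move(dir=east)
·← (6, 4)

·→ sense(dir=north)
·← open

·→ push(x=north)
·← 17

·→ move(dir=north)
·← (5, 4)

·→ sense(dir=east)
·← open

·→ push(x=east)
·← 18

·→ move(dir=east)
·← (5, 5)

·→ sense(dir=north)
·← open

·→ push(x=north)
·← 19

·→ move(dir=north)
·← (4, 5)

·→ sense(dir=north)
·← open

·→ push(x=north)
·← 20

·→ move(dir=north)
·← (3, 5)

·→ sense(dir=north)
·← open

·→ push(x=north)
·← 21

·→ move(dir=north)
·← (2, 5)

·→ sense(dir=east)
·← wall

·→ pop()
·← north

·→ move(dir=south)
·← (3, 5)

·→ sense(dir=east)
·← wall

·→ pop()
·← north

·→ move(dir=south)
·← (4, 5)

·→ sense(dir=east)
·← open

·→ push(x=east)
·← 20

·→ move(dir=east)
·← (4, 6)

·→ sense(dir=south)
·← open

·→ push(x=south)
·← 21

·→ move(dir=south)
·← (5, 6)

·→ sense(dir=south)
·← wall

·→ sense(dir=east)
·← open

·→ push(x=east)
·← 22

·→ move(dir=east)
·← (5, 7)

·→ sense(dir=north)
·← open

·→ push(x=north)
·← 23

·→ move(dir=north)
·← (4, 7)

·→ sense(dir=north)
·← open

·→ push(x=north)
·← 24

·→ move(dir=north)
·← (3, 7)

·→ sense(dir=north)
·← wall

·→ sense(dir=east)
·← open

·→ push(x=east)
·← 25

·→ move(dir=east)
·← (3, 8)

·→ sense(dir=north)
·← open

·→ push(x=north)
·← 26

·→ move(dir=north)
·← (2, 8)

·→ sense(dir=north)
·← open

·→ push(x=north)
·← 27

·→ move(dir=north)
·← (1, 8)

·→ sense(dir=west)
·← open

·→ push(x=west)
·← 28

·→ move(dir=west)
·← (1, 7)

·→ sense(dir=west)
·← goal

·→ move(dir=west)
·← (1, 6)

Answer: (1, 6)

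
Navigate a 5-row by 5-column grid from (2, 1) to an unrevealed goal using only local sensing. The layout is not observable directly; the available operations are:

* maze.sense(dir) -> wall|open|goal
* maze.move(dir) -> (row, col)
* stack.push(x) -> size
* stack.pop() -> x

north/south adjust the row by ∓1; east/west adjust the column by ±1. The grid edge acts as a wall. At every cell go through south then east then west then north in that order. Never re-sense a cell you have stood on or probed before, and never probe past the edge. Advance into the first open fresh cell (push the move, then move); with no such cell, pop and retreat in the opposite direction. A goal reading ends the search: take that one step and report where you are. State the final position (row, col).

Then maze.sense passing dir→south, and observe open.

I try stack.push passing x→south, which returns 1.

Now I run maze.move passing dir→south, and get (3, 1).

I use maze.sense passing dir→south, which returns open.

I try stack.push passing x→south, : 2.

Using maze.move passing dir→south, and observe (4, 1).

I call maze.sense passing dir→east, — result: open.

I try stack.push passing x→east, giving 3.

Using maze.move passing dir→east, giving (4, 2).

Using maze.sense passing dir→east, — result: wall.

Using maze.sense passing dir→north, → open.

I use stack.push passing x→north, → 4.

I use maze.move passing dir→north, and observe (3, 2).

I use maze.sense passing dir→east, and observe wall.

Invoking maze.sense passing dir→north, — result: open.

Invoking stack.push passing x→north, giving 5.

Now I run maze.move passing dir→north, yielding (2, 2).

Using maze.sense passing dir→east, : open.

Next I call stack.push passing x→east, and see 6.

Invoking maze.move passing dir→east, and get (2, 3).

I run maze.sense passing dir→east, yielding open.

Calling stack.push passing x→east, — result: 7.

I try maze.move passing dir→east, : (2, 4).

Next I call maze.sense passing dir→south, and get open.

Calling stack.push passing x→south, and observe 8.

I use maze.move passing dir→south, and observe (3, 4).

I invoke maze.sense passing dir→south, and see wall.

Now I run stack.pop(), giving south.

I run maze.move passing dir→north, and observe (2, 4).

I run maze.sense passing dir→north, yielding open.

I run stack.push passing x→north, and see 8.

Calling maze.move passing dir→north, which returns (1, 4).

Invoking maze.sense passing dir→west, giving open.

Next I call stack.push passing x→west, → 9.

I run maze.move passing dir→west, — result: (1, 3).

Invoking maze.sense passing dir→west, : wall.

I run maze.sense passing dir→north, which returns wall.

Then stack.pop, and see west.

I run maze.move passing dir→east, yielding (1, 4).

Calling maze.sense passing dir→north, : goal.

Now I run maze.move passing dir→north, → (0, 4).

Answer: (0, 4)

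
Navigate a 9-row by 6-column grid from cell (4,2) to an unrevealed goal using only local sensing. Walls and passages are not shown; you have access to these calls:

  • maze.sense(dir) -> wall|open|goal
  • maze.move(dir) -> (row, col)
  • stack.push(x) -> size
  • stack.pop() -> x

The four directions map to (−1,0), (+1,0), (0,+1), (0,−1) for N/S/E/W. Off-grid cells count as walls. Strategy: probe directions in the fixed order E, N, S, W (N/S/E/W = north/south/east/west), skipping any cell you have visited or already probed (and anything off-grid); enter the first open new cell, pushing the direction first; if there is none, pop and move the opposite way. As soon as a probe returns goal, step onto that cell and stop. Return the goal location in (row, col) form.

>>> sense dir: east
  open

>>> push x: east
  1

>>> move dir: east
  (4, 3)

>>> sense dir: east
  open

>>> push x: east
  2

>>> move dir: east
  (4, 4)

>>> sense dir: east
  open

>>> push x: east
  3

>>> move dir: east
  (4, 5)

>>> sense dir: north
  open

>>> push x: north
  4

>>> move dir: north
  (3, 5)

>>> sense dir: north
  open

>>> push x: north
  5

>>> move dir: north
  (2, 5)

>>> sense dir: north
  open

>>> push x: north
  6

>>> move dir: north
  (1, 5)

>>> sense dir: north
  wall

>>> sense dir: west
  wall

>>> pop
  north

>>> move dir: south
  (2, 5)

>>> sense dir: west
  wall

>>> pop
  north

>>> move dir: south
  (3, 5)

>>> sense dir: west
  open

>>> push x: west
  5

>>> move dir: west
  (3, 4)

>>> sense dir: west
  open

>>> push x: west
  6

>>> move dir: west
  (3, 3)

>>> sense dir: north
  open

>>> push x: north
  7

>>> move dir: north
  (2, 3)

>>> sense dir: north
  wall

>>> sense dir: west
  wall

>>> pop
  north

>>> move dir: south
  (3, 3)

>>> sense dir: west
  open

>>> push x: west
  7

>>> move dir: west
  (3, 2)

>>> sense dir: west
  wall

>>> pop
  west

>>> move dir: east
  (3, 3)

>>> pop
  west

>>> move dir: east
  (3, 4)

>>> pop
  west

>>> move dir: east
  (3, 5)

>>> pop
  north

>>> move dir: south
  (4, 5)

>>> sense dir: south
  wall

>>> pop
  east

>>> move dir: west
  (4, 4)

>>> sense dir: south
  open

>>> push x: south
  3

>>> move dir: south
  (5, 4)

>>> sense dir: south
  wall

>>> sense dir: west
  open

>>> push x: west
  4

>>> move dir: west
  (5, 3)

>>> sense dir: south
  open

>>> push x: south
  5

>>> move dir: south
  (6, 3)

>>> sense dir: south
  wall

>>> sense dir: west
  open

>>> push x: west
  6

>>> move dir: west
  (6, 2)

>>> sense dir: north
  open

>>> push x: north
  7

>>> move dir: north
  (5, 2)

>>> sense dir: west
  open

>>> push x: west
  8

>>> move dir: west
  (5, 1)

>>> sense dir: north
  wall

>>> sense dir: south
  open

>>> push x: south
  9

>>> move dir: south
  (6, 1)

>>> sense dir: south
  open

>>> push x: south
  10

>>> move dir: south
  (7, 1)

>>> sense dir: east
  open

>>> push x: east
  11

>>> move dir: east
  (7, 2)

>>> sense dir: south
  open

>>> push x: south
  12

>>> move dir: south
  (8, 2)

>>> sense dir: east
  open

>>> push x: east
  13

>>> move dir: east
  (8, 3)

>>> sense dir: east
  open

>>> push x: east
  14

>>> move dir: east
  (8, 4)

>>> sense dir: east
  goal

>>> move dir: east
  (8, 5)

Answer: (8, 5)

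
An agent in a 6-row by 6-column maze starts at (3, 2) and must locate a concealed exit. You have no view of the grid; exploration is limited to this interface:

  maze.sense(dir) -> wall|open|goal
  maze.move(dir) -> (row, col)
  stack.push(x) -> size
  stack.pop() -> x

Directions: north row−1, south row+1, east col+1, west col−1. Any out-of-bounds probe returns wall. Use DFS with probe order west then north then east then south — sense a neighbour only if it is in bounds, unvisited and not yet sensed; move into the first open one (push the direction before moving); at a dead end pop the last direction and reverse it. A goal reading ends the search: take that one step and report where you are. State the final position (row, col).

-- sense(dir→west) ~> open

-- push(x→west) ~> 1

-- move(dir→west) ~> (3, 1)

-- sense(dir→west) ~> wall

-- sense(dir→north) ~> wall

-- sense(dir→south) ~> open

-- push(x→south) ~> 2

-- move(dir→south) ~> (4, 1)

-- sense(dir→west) ~> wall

-- sense(dir→east) ~> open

-- push(x→east) ~> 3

-- move(dir→east) ~> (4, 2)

-- sense(dir→east) ~> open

-- push(x→east) ~> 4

-- move(dir→east) ~> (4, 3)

-- sense(dir→north) ~> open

-- push(x→north) ~> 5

-- move(dir→north) ~> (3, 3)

-- sense(dir→north) ~> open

-- push(x→north) ~> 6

-- move(dir→north) ~> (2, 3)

-- sense(dir→west) ~> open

-- push(x→west) ~> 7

-- move(dir→west) ~> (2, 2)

-- sense(dir→north) ~> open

-- push(x→north) ~> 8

-- move(dir→north) ~> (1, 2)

-- sense(dir→west) ~> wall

-- sense(dir→north) ~> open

-- push(x→north) ~> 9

-- move(dir→north) ~> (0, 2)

-- sense(dir→west) ~> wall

-- sense(dir→east) ~> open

-- push(x→east) ~> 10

-- move(dir→east) ~> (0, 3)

-- sense(dir→east) ~> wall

-- sense(dir→south) ~> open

-- push(x→south) ~> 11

-- move(dir→south) ~> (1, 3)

-- sense(dir→east) ~> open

-- push(x→east) ~> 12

-- move(dir→east) ~> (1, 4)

-- sense(dir→east) ~> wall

-- sense(dir→south) ~> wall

-- pop() ~> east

-- move(dir→west) ~> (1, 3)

-- pop() ~> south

-- move(dir→north) ~> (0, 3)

-- pop() ~> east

-- move(dir→west) ~> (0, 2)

-- pop() ~> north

-- move(dir→south) ~> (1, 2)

-- pop() ~> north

-- move(dir→south) ~> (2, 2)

-- pop() ~> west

-- move(dir→east) ~> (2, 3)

-- pop() ~> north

-- move(dir→south) ~> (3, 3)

-- sense(dir→east) ~> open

-- push(x→east) ~> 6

-- move(dir→east) ~> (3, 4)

-- sense(dir→east) ~> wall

-- sense(dir→south) ~> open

-- push(x→south) ~> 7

-- move(dir→south) ~> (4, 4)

-- sense(dir→east) ~> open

-- push(x→east) ~> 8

-- move(dir→east) ~> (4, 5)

-- sense(dir→south) ~> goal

-- move(dir→south) ~> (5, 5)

Answer: (5, 5)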